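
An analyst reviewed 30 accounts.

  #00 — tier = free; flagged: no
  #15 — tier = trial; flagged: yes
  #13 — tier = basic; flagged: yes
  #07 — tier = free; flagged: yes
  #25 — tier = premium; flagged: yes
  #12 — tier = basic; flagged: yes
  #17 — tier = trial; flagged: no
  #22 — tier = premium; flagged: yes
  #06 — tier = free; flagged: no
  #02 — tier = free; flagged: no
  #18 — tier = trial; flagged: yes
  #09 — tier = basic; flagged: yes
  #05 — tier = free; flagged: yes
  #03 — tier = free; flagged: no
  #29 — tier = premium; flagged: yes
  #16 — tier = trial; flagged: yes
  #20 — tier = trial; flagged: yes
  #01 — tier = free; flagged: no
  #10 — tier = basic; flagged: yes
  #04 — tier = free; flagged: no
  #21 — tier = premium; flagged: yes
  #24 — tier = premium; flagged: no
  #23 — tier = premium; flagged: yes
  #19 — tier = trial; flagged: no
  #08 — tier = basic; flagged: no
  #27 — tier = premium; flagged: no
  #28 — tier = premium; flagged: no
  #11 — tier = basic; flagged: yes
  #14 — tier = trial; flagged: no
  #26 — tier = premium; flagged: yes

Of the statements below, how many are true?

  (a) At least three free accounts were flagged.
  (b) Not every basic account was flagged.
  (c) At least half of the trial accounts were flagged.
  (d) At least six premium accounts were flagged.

3

(a) free: |A| = 8, |A ∩ B| = 2; needs |A ∩ B| ≥ 3 — false.
(b) basic: |A| = 6, |A ∩ B| = 5; needs A ⊄ B (|A ∖ B| ≥ 1) — true.
(c) trial: |A| = 7, |A ∩ B| = 4; needs |A ∩ B| ≥ |A ∖ B| — true.
(d) premium: |A| = 9, |A ∩ B| = 6; needs |A ∩ B| ≥ 6 — true.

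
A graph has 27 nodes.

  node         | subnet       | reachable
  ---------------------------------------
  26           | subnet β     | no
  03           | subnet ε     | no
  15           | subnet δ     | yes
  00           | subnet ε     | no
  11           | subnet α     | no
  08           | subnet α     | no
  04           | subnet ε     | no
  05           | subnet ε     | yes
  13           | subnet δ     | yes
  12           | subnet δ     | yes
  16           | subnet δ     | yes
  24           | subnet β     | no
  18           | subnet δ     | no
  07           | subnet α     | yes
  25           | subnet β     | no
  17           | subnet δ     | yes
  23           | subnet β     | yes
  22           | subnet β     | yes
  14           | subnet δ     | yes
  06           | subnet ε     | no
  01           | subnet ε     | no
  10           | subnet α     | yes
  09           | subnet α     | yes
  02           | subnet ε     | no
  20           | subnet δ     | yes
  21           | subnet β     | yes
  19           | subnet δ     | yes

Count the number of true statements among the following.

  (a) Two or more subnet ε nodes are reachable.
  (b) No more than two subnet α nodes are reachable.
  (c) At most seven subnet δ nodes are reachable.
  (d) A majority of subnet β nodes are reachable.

(a) subnet ε: |A| = 7, |A ∩ B| = 1; needs |A ∩ B| ≥ 2 — false.
(b) subnet α: |A| = 5, |A ∩ B| = 3; needs |A ∩ B| ≤ 2 — false.
(c) subnet δ: |A| = 9, |A ∩ B| = 8; needs |A ∩ B| ≤ 7 — false.
(d) subnet β: |A| = 6, |A ∩ B| = 3; needs |A ∩ B| > |A ∖ B| — false.

0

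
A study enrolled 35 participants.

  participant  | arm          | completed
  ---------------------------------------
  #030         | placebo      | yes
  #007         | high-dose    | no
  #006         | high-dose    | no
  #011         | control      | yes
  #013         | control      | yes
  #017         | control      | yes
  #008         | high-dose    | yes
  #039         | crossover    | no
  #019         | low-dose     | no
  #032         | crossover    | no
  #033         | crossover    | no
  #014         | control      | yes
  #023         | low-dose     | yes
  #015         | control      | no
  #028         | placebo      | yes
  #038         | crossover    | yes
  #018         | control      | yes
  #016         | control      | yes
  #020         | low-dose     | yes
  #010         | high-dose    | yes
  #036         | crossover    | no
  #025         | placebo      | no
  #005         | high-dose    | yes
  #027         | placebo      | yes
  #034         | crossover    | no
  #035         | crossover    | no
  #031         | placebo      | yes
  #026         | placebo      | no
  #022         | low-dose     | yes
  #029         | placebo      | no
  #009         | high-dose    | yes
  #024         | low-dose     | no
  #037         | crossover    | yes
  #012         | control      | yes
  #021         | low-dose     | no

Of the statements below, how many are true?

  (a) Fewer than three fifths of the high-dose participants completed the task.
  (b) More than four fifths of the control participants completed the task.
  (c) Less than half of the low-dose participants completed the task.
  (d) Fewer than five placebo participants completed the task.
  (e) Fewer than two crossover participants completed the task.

(a) high-dose: |A| = 6, |A ∩ B| = 4; needs |A ∩ B| / |A| < 3/5 — false.
(b) control: |A| = 8, |A ∩ B| = 7; needs |A ∩ B| / |A| > 4/5 — true.
(c) low-dose: |A| = 6, |A ∩ B| = 3; needs |A ∩ B| < |A ∖ B| — false.
(d) placebo: |A| = 7, |A ∩ B| = 4; needs |A ∩ B| < 5 — true.
(e) crossover: |A| = 8, |A ∩ B| = 2; needs |A ∩ B| < 2 — false.

2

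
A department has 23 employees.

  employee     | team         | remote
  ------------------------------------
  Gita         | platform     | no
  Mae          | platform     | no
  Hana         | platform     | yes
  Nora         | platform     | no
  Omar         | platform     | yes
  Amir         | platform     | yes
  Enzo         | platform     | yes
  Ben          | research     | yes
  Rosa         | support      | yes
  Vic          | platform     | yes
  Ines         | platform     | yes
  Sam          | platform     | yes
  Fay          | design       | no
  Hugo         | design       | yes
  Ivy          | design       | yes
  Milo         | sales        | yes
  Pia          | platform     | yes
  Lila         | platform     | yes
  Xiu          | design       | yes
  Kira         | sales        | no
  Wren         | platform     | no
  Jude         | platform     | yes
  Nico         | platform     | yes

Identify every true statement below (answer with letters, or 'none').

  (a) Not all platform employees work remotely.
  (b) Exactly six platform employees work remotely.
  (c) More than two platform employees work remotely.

|A| = 15, |A ∩ B| = 11, |A ∖ B| = 4.
(a) A ⊄ B (|A ∖ B| ≥ 1): holds.
(b) |A ∩ B| = 6: fails.
(c) |A ∩ B| > 2: holds.

(a), (c)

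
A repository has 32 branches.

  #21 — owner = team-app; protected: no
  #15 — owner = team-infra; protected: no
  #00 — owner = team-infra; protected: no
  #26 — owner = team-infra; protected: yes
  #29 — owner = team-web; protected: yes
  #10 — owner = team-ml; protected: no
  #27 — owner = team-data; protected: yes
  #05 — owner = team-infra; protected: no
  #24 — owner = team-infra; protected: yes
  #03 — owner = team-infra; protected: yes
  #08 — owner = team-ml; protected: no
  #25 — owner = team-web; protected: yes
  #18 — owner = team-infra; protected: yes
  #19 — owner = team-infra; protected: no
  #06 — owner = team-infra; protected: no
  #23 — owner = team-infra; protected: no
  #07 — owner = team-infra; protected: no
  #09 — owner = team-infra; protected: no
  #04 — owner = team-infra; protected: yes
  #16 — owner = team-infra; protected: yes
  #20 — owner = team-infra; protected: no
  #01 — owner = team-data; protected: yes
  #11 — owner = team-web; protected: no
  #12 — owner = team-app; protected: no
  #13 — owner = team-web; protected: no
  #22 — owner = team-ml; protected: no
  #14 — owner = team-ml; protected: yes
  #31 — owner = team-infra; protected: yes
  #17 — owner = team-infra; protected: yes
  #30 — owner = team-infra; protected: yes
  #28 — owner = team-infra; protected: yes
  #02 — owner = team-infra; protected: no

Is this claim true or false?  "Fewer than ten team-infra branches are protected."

Truth condition: |A ∩ B| < 10.
|A| = 20, |A ∩ B| = 10, |A ∖ B| = 10.
|A ∩ B| = 10, so the statement is false.

False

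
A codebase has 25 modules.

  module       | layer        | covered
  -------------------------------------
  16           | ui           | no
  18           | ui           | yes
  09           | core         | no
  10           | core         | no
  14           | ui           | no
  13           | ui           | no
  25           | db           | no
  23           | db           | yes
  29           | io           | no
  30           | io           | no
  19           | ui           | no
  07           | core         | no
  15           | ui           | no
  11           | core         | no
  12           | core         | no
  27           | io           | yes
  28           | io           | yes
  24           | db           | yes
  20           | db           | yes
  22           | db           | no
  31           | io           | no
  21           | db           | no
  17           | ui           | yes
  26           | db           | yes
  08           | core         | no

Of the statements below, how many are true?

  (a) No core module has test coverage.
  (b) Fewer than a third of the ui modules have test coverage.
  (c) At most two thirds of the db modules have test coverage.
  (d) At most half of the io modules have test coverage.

(a) core: |A| = 6, |A ∩ B| = 0; needs A ∩ B = ∅ (|A ∩ B| = 0) — true.
(b) ui: |A| = 7, |A ∩ B| = 2; needs |A ∩ B| / |A| < 1/3 — true.
(c) db: |A| = 7, |A ∩ B| = 4; needs |A ∩ B| / |A| ≤ 2/3 — true.
(d) io: |A| = 5, |A ∩ B| = 2; needs |A ∩ B| ≤ |A ∖ B| — true.

4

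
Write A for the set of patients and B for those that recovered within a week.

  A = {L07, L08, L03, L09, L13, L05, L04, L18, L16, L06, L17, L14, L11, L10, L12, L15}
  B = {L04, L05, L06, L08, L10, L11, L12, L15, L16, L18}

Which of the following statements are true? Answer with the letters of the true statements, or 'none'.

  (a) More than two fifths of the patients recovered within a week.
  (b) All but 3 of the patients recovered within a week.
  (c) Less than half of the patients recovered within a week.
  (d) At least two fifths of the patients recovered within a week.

(a), (d)

|A| = 16, |A ∩ B| = 10, |A ∖ B| = 6.
(a) |A ∩ B| / |A| > 2/5: holds.
(b) |A ∖ B| = 3: fails.
(c) |A ∩ B| < |A ∖ B|: fails.
(d) |A ∩ B| / |A| ≥ 2/5: holds.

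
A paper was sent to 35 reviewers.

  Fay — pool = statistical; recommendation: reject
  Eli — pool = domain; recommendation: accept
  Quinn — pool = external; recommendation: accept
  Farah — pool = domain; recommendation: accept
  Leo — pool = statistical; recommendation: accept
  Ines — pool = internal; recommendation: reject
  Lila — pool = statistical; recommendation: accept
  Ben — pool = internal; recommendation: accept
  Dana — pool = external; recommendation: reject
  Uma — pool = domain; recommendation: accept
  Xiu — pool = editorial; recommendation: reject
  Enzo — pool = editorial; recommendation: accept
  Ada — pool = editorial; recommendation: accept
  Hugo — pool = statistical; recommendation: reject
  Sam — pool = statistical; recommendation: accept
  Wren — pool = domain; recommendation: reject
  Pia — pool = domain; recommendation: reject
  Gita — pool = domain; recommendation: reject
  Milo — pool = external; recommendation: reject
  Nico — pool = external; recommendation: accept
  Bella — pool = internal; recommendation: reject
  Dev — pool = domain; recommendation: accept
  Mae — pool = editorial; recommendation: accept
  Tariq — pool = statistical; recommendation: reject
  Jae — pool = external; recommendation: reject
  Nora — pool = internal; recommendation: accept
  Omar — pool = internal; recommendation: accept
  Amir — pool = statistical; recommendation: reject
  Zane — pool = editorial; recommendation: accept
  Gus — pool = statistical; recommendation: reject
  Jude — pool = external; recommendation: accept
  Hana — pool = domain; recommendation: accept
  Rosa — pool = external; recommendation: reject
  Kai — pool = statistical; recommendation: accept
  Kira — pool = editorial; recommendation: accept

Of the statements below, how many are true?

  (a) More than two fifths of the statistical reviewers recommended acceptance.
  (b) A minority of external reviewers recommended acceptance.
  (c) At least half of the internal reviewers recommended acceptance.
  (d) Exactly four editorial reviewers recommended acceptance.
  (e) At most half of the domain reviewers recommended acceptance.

(a) statistical: |A| = 9, |A ∩ B| = 4; needs |A ∩ B| / |A| > 2/5 — true.
(b) external: |A| = 7, |A ∩ B| = 3; needs |A ∩ B| < |A ∖ B| — true.
(c) internal: |A| = 5, |A ∩ B| = 3; needs |A ∩ B| ≥ |A ∖ B| — true.
(d) editorial: |A| = 6, |A ∩ B| = 5; needs |A ∩ B| = 4 — false.
(e) domain: |A| = 8, |A ∩ B| = 5; needs |A ∩ B| ≤ |A ∖ B| — false.

3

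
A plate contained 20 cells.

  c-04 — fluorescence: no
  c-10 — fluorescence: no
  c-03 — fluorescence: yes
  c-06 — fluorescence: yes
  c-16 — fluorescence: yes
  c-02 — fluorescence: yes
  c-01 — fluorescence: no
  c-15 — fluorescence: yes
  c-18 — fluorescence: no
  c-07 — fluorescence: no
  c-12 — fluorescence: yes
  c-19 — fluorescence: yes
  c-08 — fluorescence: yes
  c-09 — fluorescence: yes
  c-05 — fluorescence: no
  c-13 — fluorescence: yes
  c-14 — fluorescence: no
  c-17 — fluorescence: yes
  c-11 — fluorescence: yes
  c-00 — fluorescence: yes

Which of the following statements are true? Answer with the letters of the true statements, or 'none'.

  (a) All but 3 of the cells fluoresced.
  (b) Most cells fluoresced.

|A| = 20, |A ∩ B| = 13, |A ∖ B| = 7.
(a) |A ∖ B| = 3: fails.
(b) |A ∩ B| > |A ∖ B|: holds.

(b)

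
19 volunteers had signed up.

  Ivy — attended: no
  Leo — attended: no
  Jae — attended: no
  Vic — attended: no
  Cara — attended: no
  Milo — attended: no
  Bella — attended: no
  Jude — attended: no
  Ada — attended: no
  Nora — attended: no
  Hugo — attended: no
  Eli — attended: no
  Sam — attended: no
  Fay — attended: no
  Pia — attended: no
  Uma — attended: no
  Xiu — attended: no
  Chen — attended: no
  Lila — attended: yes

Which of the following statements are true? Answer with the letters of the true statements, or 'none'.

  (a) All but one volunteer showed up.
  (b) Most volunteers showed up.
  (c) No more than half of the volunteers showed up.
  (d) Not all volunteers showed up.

(c), (d)

|A| = 19, |A ∩ B| = 1, |A ∖ B| = 18.
(a) |A ∖ B| = 1: fails.
(b) |A ∩ B| > |A ∖ B|: fails.
(c) |A ∩ B| ≤ |A ∖ B|: holds.
(d) A ⊄ B (|A ∖ B| ≥ 1): holds.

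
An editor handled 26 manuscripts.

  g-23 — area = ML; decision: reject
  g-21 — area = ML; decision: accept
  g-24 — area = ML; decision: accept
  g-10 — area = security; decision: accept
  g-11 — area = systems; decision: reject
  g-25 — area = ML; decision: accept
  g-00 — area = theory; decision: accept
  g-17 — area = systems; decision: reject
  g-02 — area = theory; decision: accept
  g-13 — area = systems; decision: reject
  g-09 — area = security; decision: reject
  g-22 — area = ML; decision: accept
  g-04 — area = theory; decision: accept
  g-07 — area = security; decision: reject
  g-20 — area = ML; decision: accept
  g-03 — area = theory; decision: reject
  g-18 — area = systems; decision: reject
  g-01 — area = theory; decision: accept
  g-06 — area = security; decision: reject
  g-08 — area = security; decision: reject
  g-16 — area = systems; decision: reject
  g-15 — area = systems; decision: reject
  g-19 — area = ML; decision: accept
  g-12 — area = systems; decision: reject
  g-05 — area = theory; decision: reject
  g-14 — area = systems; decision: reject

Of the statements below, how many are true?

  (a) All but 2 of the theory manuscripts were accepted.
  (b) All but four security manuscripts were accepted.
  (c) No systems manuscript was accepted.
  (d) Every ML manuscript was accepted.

(a) theory: |A| = 6, |A ∩ B| = 4; needs |A ∖ B| = 2 — true.
(b) security: |A| = 5, |A ∩ B| = 1; needs |A ∖ B| = 4 — true.
(c) systems: |A| = 8, |A ∩ B| = 0; needs A ∩ B = ∅ (|A ∩ B| = 0) — true.
(d) ML: |A| = 7, |A ∩ B| = 6; needs A ⊆ B, i.e. every element of A is in B (|A ∖ B| = 0) — false.

3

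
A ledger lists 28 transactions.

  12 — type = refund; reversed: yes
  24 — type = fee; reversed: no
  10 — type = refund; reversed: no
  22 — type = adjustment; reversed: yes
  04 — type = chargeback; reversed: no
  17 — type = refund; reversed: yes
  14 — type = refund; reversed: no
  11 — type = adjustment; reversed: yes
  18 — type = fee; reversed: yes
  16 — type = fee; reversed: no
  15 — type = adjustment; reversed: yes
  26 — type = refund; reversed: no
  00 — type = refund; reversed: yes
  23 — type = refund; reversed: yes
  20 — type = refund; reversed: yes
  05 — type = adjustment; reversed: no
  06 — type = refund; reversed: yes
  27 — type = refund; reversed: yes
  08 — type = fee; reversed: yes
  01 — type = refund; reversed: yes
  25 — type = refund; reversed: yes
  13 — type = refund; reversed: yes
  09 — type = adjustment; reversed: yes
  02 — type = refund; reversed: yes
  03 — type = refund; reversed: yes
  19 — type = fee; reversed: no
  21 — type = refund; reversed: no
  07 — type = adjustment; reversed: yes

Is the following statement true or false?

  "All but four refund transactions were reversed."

True

The determiner here denotes the relation: |A ∖ B| = 4.
|A| = 16, |A ∩ B| = 12, |A ∖ B| = 4.
|A ∖ B| = 4, so the statement is true.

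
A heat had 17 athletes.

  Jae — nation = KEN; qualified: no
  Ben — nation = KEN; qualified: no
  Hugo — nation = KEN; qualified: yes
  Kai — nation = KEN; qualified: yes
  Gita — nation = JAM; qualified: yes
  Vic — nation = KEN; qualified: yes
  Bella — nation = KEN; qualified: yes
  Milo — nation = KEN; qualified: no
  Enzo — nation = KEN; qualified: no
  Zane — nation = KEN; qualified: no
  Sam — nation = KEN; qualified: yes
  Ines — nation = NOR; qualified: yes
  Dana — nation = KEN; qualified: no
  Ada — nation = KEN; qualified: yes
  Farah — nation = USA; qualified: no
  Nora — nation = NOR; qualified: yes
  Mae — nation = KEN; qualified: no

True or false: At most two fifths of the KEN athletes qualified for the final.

Truth condition: |A ∩ B| / |A| ≤ 2/5.
A (the restrictor) = {Jae, Ben, Hugo, Kai, Vic, Bella, Milo, Enzo, Zane, Sam, Dana, Ada, Mae}, |A| = 13.
A ∩ B = {Hugo, Kai, Vic, Bella, Sam, Ada}, so |A ∩ B| = 6.
A ∖ B = {Jae, Ben, Milo, Enzo, Zane, Dana, Mae}, so |A ∖ B| = 7.
|A ∩ B|/|A| = 6/13, so the statement is false.

False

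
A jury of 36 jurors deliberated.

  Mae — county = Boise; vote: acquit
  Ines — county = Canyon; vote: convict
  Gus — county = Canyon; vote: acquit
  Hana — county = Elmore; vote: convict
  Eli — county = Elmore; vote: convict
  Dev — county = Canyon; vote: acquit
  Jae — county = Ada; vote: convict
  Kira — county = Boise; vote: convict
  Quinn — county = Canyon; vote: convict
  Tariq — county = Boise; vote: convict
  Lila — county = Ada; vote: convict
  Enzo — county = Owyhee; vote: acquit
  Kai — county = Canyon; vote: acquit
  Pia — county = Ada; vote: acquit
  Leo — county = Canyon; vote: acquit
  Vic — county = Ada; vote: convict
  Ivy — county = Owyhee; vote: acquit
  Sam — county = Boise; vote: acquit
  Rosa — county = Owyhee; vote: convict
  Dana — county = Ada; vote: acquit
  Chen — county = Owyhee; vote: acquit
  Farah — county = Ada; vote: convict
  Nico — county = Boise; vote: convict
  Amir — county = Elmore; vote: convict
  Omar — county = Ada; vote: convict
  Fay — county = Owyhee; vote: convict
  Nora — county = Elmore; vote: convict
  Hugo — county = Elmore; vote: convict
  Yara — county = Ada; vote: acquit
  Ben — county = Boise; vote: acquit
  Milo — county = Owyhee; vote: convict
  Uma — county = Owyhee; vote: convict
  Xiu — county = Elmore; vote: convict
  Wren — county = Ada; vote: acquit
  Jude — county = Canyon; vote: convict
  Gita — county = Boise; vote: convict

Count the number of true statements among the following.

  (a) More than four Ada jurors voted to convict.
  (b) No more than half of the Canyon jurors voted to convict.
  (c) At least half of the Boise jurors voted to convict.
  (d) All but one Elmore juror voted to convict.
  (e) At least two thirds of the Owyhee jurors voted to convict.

(a) Ada: |A| = 9, |A ∩ B| = 5; needs |A ∩ B| > 4 — true.
(b) Canyon: |A| = 7, |A ∩ B| = 3; needs |A ∩ B| ≤ |A ∖ B| — true.
(c) Boise: |A| = 7, |A ∩ B| = 4; needs |A ∩ B| ≥ |A ∖ B| — true.
(d) Elmore: |A| = 6, |A ∩ B| = 6; needs |A ∖ B| = 1 — false.
(e) Owyhee: |A| = 7, |A ∩ B| = 4; needs |A ∩ B| / |A| ≥ 2/3 — false.

3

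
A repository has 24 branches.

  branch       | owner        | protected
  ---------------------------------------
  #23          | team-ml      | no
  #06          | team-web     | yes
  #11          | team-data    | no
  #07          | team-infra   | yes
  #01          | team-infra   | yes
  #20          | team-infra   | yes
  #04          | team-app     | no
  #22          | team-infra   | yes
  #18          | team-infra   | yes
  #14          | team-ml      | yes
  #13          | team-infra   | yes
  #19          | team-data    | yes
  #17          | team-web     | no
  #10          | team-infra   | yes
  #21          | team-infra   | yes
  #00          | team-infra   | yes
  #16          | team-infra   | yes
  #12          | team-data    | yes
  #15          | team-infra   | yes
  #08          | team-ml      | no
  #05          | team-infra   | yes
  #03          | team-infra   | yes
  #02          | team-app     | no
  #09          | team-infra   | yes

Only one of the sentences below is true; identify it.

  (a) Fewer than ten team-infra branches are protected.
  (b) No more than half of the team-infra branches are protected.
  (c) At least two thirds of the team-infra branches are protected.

(c)

|A| = 14, |A ∩ B| = 14, |A ∖ B| = 0.
(a) requires |A ∩ B| < 10: false.
(b) requires |A ∩ B| ≤ |A ∖ B|: false.
(c) requires |A ∩ B| / |A| ≥ 2/3: true.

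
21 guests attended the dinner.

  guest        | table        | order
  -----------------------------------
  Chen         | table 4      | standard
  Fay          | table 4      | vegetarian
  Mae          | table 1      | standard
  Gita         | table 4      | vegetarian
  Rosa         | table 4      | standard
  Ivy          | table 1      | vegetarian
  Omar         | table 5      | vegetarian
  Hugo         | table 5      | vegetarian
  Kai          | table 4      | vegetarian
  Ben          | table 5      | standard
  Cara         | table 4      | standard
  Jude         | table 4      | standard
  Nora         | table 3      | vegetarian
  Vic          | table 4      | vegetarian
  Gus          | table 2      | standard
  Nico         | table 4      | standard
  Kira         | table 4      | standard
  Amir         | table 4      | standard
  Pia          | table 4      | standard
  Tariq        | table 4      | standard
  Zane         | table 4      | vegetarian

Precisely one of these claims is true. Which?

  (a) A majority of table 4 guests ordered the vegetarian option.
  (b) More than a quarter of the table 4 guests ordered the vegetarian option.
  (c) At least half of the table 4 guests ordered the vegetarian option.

(b)

|A| = 14, |A ∩ B| = 5, |A ∖ B| = 9.
(a) requires |A ∩ B| > |A ∖ B|: false.
(b) requires |A ∩ B| / |A| > 1/4: true.
(c) requires |A ∩ B| ≥ |A ∖ B|: false.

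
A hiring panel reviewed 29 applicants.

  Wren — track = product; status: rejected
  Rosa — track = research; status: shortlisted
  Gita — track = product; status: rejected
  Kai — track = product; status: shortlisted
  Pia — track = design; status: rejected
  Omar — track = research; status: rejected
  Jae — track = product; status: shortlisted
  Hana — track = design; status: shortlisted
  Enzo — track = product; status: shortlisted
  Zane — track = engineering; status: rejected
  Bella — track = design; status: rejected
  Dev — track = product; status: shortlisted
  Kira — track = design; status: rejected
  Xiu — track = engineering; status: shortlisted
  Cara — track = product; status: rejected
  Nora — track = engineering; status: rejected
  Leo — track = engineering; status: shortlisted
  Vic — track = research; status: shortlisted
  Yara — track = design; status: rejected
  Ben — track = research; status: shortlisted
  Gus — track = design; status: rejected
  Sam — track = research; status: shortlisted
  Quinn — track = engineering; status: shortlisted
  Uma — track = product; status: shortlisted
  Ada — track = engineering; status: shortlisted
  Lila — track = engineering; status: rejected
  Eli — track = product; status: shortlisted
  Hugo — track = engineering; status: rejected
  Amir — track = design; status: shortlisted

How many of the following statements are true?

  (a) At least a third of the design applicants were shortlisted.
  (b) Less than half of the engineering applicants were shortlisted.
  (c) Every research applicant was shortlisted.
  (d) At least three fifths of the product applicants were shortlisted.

(a) design: |A| = 7, |A ∩ B| = 2; needs |A ∩ B| / |A| ≥ 1/3 — false.
(b) engineering: |A| = 8, |A ∩ B| = 4; needs |A ∩ B| < |A ∖ B| — false.
(c) research: |A| = 5, |A ∩ B| = 4; needs A ⊆ B, i.e. every element of A is in B (|A ∖ B| = 0) — false.
(d) product: |A| = 9, |A ∩ B| = 6; needs |A ∩ B| / |A| ≥ 3/5 — true.

1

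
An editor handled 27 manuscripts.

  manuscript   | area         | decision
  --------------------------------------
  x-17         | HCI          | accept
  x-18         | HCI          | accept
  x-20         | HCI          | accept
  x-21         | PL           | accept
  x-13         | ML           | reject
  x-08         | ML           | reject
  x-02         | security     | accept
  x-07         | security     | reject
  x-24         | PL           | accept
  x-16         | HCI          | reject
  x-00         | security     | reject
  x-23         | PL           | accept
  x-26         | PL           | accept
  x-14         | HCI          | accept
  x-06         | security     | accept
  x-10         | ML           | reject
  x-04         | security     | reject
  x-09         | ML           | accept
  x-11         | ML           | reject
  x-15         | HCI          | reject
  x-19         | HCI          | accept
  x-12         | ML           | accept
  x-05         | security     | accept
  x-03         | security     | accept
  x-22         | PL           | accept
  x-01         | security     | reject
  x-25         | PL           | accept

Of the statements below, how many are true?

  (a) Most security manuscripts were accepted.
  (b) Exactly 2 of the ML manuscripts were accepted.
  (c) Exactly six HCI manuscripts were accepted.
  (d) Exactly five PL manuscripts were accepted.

(a) security: |A| = 8, |A ∩ B| = 4; needs |A ∩ B| > |A ∖ B| — false.
(b) ML: |A| = 6, |A ∩ B| = 2; needs |A ∩ B| = 2 — true.
(c) HCI: |A| = 7, |A ∩ B| = 5; needs |A ∩ B| = 6 — false.
(d) PL: |A| = 6, |A ∩ B| = 6; needs |A ∩ B| = 5 — false.

1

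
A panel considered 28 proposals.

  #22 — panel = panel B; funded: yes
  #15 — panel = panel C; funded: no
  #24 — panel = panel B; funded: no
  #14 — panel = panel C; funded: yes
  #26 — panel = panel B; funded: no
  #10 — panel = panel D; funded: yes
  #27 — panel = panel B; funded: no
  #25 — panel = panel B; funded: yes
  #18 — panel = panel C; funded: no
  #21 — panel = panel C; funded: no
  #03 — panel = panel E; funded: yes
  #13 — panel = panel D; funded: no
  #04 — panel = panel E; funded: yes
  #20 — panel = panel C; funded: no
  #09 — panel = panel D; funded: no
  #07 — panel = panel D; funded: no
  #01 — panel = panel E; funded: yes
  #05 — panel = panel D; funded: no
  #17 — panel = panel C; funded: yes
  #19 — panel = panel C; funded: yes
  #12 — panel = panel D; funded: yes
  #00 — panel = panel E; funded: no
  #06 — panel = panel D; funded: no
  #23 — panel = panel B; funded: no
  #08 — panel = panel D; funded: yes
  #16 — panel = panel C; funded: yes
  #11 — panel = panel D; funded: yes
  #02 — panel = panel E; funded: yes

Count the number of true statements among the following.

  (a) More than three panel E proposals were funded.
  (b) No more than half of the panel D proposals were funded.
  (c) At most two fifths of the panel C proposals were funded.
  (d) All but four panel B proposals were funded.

3

(a) panel E: |A| = 5, |A ∩ B| = 4; needs |A ∩ B| > 3 — true.
(b) panel D: |A| = 9, |A ∩ B| = 4; needs |A ∩ B| ≤ |A ∖ B| — true.
(c) panel C: |A| = 8, |A ∩ B| = 4; needs |A ∩ B| / |A| ≤ 2/5 — false.
(d) panel B: |A| = 6, |A ∩ B| = 2; needs |A ∖ B| = 4 — true.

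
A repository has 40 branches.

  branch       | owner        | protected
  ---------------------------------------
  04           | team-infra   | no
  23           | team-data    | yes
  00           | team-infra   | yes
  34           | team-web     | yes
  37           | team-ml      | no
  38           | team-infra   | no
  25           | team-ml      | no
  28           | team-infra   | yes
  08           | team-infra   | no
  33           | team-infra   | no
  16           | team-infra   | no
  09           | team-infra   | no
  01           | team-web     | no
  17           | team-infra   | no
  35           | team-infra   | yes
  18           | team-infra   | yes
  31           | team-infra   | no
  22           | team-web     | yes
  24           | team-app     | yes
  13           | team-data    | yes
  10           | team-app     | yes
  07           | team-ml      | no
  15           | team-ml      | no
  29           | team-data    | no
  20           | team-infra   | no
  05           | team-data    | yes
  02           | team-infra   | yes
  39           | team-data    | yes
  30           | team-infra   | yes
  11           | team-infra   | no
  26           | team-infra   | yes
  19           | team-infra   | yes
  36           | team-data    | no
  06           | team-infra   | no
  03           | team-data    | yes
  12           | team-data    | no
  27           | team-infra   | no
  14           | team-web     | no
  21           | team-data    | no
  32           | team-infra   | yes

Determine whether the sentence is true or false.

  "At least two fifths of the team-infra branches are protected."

'At least two fifths of the team-infra branches are protected' holds iff |A ∩ B| / |A| ≥ 2/5.
|A| = 21, |A ∩ B| = 9, |A ∖ B| = 12.
|A ∩ B|/|A| = 9/21, so the statement is true.

True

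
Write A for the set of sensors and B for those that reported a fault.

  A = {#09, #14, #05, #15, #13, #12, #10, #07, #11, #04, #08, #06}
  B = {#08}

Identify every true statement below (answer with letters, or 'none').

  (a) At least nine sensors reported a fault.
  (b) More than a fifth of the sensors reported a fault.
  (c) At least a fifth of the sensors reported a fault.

none

|A| = 12, |A ∩ B| = 1, |A ∖ B| = 11.
(a) |A ∩ B| ≥ 9: fails.
(b) |A ∩ B| / |A| > 1/5: fails.
(c) |A ∩ B| / |A| ≥ 1/5: fails.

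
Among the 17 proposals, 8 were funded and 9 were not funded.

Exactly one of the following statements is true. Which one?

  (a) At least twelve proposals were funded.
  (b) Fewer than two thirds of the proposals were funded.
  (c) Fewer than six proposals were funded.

|A| = 17, |A ∩ B| = 8, |A ∖ B| = 9.
(a) requires |A ∩ B| ≥ 12: false.
(b) requires |A ∩ B| / |A| < 2/3: true.
(c) requires |A ∩ B| < 6: false.

(b)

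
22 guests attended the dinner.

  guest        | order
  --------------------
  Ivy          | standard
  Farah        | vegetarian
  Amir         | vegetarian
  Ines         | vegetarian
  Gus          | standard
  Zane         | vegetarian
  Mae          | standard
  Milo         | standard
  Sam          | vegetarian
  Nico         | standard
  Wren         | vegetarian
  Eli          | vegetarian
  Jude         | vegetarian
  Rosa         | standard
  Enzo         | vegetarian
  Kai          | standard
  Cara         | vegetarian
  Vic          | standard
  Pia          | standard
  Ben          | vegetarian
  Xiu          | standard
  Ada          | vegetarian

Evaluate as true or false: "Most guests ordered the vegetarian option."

The determiner here denotes the relation: |A ∩ B| > |A ∖ B|.
|A| = 22, |A ∩ B| = 12, |A ∖ B| = 10.
12 > 10, so the statement is true.

True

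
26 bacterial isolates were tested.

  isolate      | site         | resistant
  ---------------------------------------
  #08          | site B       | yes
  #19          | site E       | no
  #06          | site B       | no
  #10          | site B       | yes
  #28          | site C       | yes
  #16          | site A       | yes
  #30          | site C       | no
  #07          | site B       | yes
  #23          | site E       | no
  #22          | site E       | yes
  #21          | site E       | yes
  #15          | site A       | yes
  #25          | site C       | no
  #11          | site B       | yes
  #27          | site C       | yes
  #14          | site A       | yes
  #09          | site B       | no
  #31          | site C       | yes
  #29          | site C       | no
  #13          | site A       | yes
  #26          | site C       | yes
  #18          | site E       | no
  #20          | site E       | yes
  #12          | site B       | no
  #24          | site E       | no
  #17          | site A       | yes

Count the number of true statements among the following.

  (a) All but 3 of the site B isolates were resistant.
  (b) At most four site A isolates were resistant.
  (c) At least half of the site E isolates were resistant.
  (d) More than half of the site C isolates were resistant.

2

(a) site B: |A| = 7, |A ∩ B| = 4; needs |A ∖ B| = 3 — true.
(b) site A: |A| = 5, |A ∩ B| = 5; needs |A ∩ B| ≤ 4 — false.
(c) site E: |A| = 7, |A ∩ B| = 3; needs |A ∩ B| ≥ |A ∖ B| — false.
(d) site C: |A| = 7, |A ∩ B| = 4; needs |A ∩ B| > |A ∖ B| — true.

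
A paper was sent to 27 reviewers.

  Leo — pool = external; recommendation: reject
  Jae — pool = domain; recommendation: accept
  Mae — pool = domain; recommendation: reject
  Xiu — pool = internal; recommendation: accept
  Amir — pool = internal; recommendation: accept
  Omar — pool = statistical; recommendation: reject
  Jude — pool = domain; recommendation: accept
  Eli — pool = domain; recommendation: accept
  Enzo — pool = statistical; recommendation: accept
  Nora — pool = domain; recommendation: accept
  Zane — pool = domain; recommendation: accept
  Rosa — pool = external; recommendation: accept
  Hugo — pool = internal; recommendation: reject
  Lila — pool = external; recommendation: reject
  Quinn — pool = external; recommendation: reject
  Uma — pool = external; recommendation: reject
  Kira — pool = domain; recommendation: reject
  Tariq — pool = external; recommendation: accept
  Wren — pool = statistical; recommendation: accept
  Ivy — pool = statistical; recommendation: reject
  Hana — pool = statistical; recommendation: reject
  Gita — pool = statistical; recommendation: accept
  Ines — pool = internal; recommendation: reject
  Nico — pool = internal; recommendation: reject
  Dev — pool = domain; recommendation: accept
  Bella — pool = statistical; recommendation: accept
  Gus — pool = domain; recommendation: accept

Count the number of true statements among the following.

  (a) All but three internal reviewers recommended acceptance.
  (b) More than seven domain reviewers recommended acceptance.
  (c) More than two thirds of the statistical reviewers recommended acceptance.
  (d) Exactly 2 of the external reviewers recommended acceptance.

(a) internal: |A| = 5, |A ∩ B| = 2; needs |A ∖ B| = 3 — true.
(b) domain: |A| = 9, |A ∩ B| = 7; needs |A ∩ B| > 7 — false.
(c) statistical: |A| = 7, |A ∩ B| = 4; needs |A ∩ B| / |A| > 2/3 — false.
(d) external: |A| = 6, |A ∩ B| = 2; needs |A ∩ B| = 2 — true.

2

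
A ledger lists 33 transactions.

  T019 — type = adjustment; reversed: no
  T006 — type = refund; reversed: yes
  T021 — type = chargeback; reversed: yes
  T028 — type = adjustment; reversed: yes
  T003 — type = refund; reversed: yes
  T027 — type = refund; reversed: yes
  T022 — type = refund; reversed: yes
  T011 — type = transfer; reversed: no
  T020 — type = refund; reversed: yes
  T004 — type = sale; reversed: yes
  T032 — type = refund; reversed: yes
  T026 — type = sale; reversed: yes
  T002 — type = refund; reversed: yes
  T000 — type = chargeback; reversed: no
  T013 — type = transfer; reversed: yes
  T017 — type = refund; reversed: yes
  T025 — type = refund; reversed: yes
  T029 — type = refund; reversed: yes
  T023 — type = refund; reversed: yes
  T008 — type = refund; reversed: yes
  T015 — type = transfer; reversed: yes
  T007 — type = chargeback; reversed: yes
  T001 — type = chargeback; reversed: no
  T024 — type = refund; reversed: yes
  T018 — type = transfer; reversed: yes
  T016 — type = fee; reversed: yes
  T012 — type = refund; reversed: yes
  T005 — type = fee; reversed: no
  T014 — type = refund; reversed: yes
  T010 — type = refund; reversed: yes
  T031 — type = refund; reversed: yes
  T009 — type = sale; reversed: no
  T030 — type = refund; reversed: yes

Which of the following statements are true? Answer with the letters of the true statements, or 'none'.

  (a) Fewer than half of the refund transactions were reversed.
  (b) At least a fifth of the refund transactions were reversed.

(b)

|A| = 18, |A ∩ B| = 18, |A ∖ B| = 0.
(a) |A ∩ B| < |A ∖ B|: fails.
(b) |A ∩ B| / |A| ≥ 1/5: holds.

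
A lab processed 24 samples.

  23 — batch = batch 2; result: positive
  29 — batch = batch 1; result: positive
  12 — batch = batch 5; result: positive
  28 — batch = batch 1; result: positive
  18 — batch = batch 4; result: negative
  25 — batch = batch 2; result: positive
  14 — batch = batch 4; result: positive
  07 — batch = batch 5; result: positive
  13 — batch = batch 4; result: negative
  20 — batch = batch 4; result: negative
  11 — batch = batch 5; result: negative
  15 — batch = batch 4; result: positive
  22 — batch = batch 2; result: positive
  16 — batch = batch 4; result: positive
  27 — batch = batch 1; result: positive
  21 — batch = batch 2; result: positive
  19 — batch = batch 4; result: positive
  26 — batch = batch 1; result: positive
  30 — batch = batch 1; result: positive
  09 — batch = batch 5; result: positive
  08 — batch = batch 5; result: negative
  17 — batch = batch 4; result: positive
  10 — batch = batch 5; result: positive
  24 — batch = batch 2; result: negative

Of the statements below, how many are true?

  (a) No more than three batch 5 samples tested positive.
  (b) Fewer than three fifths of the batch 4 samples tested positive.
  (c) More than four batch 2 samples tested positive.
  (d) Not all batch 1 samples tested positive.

0

(a) batch 5: |A| = 6, |A ∩ B| = 4; needs |A ∩ B| ≤ 3 — false.
(b) batch 4: |A| = 8, |A ∩ B| = 5; needs |A ∩ B| / |A| < 3/5 — false.
(c) batch 2: |A| = 5, |A ∩ B| = 4; needs |A ∩ B| > 4 — false.
(d) batch 1: |A| = 5, |A ∩ B| = 5; needs A ⊄ B (|A ∖ B| ≥ 1) — false.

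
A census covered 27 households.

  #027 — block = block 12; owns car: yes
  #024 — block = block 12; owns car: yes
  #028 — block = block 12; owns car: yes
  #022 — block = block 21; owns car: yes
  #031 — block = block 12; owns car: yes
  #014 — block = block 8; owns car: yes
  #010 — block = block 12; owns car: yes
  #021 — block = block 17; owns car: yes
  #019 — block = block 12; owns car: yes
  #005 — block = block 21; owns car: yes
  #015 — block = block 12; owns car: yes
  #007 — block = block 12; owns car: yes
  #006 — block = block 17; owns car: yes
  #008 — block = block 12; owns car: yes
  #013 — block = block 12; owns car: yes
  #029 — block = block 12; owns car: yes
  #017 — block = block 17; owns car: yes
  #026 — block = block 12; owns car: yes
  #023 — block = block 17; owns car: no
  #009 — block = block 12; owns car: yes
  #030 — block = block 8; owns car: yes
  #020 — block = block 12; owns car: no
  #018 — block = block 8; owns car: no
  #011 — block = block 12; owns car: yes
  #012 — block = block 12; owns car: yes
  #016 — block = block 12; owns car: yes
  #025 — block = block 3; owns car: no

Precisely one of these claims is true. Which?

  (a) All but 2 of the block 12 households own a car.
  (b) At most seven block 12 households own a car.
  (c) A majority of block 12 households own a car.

|A| = 17, |A ∩ B| = 16, |A ∖ B| = 1.
(a) requires |A ∖ B| = 2: false.
(b) requires |A ∩ B| ≤ 7: false.
(c) requires |A ∩ B| > |A ∖ B|: true.

(c)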